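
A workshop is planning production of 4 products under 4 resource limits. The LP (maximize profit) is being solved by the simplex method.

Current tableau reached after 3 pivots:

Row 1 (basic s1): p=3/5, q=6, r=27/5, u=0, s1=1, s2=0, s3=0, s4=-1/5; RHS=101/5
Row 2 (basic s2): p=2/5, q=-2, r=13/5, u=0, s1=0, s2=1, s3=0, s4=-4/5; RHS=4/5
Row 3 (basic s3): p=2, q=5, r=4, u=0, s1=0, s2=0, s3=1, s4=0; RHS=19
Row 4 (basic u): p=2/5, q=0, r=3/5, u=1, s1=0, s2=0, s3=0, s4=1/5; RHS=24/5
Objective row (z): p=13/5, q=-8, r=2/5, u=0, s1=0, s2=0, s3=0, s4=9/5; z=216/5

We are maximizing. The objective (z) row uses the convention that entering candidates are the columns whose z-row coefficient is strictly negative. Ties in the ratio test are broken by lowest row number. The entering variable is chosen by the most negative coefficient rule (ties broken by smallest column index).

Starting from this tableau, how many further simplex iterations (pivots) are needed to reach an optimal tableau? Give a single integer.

1

pivot: q in, s1 out → z = 1052/15
No improving column remains; optimal.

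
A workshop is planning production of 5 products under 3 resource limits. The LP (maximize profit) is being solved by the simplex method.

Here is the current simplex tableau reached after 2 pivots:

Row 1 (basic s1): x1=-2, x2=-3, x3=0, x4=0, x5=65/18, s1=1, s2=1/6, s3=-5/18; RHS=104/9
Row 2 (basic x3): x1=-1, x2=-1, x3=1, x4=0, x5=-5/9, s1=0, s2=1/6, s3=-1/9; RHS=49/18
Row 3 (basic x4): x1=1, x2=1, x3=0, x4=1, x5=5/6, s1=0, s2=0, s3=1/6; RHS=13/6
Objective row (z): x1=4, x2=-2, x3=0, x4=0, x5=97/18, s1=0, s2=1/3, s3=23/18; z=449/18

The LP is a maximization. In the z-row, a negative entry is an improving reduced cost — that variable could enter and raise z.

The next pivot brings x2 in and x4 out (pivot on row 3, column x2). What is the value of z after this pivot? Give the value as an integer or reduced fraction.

527/18

Minimum ratio for x2: (13/6)/1 = 13/6.
z changes by −(z-row coeff of x2)·ratio = −(-2)·(13/6) = 13/3.
New z = 449/18 + (13/3) = 527/18.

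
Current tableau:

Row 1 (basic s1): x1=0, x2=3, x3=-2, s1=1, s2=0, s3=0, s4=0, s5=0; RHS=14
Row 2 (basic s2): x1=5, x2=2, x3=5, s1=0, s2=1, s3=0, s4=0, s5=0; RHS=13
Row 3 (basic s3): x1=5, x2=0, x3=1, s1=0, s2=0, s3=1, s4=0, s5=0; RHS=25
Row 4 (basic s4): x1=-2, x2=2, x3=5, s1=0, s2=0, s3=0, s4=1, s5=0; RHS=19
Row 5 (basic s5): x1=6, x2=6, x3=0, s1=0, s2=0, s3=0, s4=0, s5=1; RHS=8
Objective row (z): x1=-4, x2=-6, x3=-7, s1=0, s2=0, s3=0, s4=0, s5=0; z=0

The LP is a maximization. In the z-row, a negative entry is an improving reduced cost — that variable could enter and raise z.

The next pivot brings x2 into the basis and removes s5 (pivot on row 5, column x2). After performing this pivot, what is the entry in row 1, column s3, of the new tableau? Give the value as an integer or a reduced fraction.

Pivot element is row 5, column x2: 6.
Normalize row 5: new (row 5, s3) = 0/6 = 0.
row 1 ← row 1 − 3·(new row 5): 0 − 3·0 = 0.

0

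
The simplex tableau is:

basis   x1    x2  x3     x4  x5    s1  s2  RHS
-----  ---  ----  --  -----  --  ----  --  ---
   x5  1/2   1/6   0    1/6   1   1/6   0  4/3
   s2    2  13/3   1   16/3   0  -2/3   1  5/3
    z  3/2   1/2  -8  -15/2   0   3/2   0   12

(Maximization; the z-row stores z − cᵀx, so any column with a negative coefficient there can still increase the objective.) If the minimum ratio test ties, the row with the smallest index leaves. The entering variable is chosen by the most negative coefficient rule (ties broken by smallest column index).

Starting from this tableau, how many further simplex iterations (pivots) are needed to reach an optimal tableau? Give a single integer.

pivot: x3 in, s2 out → z = 76/3
pivot: s1 in, x5 out → z = 56
No improving column remains; optimal.

2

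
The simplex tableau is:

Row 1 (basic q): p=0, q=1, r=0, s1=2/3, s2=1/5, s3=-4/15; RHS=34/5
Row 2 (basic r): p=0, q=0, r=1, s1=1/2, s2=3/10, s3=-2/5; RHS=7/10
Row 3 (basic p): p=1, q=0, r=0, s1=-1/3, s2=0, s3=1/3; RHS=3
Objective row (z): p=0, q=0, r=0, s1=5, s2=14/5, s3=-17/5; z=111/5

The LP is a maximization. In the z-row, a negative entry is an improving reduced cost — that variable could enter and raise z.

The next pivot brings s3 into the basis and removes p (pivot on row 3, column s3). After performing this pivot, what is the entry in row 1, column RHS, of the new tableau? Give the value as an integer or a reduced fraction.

46/5

Pivot element is row 3, column s3: 1/3.
Normalize row 3: new (row 3, RHS) = 3/(1/3) = 9.
row 1 ← row 1 − (-4/15)·(new row 3): 34/5 − (-4/15)·9 = 46/5.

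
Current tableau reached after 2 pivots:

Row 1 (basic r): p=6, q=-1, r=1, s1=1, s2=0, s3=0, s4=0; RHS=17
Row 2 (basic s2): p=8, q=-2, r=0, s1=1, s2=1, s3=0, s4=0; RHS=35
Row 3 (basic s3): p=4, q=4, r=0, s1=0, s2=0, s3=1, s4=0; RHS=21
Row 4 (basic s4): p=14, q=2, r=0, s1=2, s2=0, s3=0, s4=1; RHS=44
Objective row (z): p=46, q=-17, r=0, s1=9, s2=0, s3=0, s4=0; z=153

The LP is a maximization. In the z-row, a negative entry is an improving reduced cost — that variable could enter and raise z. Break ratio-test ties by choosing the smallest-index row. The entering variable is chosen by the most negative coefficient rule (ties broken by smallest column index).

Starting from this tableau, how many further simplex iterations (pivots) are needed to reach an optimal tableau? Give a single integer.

1

pivot: q in, s3 out → z = 969/4
No improving column remains; optimal.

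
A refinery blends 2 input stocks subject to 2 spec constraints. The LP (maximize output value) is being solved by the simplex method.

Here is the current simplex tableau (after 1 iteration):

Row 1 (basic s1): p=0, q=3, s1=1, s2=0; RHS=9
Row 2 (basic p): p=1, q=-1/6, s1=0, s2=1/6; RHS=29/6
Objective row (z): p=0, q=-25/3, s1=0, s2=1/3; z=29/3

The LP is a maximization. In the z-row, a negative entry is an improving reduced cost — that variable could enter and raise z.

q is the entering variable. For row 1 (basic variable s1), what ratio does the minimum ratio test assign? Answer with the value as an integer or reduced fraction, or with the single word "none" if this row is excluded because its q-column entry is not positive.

3

Ratio = RHS / (q entry) = 9 / 3 = 3.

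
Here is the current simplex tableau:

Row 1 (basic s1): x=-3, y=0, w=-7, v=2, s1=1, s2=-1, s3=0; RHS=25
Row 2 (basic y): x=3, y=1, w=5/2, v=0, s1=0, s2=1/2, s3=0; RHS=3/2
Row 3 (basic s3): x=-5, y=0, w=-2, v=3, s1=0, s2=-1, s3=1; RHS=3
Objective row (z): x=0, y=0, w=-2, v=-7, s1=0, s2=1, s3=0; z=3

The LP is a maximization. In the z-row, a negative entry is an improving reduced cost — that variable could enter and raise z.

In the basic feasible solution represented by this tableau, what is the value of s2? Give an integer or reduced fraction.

s2 is nonbasic (not in the basis column), so its value in the current BFS is 0.

0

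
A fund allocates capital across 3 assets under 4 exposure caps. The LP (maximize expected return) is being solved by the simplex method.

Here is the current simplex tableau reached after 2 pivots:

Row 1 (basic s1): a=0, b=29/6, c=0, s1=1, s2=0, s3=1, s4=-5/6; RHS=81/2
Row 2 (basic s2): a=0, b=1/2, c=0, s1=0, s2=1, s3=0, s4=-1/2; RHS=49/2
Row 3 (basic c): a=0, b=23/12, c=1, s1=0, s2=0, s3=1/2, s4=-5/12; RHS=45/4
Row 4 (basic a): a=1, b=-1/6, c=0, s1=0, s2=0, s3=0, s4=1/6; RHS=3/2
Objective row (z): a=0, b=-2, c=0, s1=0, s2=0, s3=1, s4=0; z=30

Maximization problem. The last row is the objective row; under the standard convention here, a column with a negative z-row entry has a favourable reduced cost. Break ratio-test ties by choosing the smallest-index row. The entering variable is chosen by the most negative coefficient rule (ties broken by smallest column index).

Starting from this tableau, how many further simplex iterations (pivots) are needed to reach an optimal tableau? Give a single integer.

2

pivot: b in, c out → z = 960/23
pivot: s4 in, a out → z = 50
No improving column remains; optimal.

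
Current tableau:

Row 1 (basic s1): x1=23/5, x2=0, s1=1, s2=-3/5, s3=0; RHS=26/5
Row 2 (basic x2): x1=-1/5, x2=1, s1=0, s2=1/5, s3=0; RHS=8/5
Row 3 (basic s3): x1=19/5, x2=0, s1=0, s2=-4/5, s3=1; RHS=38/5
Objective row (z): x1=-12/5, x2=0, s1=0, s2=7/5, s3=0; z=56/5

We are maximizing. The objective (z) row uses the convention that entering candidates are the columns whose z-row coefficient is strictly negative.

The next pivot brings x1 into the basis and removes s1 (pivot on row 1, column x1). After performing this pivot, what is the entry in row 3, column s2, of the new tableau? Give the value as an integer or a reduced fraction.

Pivot element is row 1, column x1: 23/5.
Normalize row 1: new (row 1, s2) = (-3/5)/(23/5) = -3/23.
row 3 ← row 3 − (19/5)·(new row 1): -4/5 − (19/5)·(-3/23) = -7/23.

-7/23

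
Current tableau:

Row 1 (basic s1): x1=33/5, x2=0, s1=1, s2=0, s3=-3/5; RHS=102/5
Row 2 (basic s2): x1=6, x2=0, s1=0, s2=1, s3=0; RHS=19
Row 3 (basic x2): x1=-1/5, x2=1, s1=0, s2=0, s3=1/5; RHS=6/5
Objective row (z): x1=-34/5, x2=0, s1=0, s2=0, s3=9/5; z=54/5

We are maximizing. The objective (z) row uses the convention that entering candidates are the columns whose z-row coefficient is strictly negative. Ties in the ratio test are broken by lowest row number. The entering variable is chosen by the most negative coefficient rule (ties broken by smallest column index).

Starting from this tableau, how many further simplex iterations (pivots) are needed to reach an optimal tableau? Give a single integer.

1

pivot: x1 in, s1 out → z = 350/11
No improving column remains; optimal.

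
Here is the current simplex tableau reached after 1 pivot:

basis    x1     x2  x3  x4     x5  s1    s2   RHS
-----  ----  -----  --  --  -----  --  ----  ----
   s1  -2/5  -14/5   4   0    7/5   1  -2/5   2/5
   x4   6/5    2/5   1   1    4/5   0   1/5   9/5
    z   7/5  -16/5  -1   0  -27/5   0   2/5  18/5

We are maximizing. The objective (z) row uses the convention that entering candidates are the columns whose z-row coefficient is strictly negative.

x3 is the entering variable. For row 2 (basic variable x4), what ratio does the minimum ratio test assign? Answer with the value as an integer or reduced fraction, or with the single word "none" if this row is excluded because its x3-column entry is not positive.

Ratio = RHS / (x3 entry) = (9/5) / 1 = 9/5.

9/5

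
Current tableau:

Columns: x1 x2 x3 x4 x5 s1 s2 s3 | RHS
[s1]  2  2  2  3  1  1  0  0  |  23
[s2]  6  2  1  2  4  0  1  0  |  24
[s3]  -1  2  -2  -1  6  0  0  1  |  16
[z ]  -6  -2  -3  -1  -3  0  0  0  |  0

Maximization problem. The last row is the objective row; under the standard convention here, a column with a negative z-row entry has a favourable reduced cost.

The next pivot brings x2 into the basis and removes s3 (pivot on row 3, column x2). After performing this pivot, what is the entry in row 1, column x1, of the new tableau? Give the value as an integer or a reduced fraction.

3

Pivot element is row 3, column x2: 2.
Normalize row 3: new (row 3, x1) = (-1)/2 = -1/2.
row 1 ← row 1 − 2·(new row 3): 2 − 2·(-1/2) = 3.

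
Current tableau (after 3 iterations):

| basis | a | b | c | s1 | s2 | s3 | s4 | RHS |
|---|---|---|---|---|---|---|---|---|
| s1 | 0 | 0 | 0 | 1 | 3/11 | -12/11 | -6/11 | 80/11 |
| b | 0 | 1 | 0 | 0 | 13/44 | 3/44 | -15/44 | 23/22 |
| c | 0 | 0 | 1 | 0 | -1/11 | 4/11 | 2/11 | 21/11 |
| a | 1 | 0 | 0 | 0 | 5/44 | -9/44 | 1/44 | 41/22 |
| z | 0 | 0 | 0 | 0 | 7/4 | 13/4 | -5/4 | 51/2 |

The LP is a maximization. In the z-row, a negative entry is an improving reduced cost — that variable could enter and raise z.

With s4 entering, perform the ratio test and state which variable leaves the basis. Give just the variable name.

Ratios: row 1 (s1): entry -6/11 ≤ 0, skip; row 2 (b): entry -15/44 ≤ 0, skip; row 3 (c): (21/11)/(2/11) = 21/2; row 4 (a): (41/22)/(1/44) = 82.
Minimum ratio 21/2 is in the c row, so c leaves.

c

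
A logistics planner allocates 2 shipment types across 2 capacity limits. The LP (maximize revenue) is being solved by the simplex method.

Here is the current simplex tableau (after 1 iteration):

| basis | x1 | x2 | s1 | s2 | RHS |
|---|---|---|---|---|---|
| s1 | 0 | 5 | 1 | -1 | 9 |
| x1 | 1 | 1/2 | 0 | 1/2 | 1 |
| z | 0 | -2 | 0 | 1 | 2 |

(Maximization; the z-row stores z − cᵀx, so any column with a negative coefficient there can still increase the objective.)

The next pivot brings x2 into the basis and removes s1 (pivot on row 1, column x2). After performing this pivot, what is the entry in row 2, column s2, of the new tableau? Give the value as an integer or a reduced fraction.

3/5

Pivot element is row 1, column x2: 5.
Normalize row 1: new (row 1, s2) = (-1)/5 = -1/5.
row 2 ← row 2 − (1/2)·(new row 1): 1/2 − (1/2)·(-1/5) = 3/5.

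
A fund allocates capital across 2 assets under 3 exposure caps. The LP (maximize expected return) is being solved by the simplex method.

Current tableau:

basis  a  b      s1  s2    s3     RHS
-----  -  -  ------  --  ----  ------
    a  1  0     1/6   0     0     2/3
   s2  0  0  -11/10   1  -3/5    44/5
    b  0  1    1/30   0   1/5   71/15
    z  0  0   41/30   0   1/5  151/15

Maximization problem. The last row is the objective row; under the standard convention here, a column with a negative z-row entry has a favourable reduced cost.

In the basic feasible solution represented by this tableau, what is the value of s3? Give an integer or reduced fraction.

0

s3 is nonbasic (not in the basis column), so its value in the current BFS is 0.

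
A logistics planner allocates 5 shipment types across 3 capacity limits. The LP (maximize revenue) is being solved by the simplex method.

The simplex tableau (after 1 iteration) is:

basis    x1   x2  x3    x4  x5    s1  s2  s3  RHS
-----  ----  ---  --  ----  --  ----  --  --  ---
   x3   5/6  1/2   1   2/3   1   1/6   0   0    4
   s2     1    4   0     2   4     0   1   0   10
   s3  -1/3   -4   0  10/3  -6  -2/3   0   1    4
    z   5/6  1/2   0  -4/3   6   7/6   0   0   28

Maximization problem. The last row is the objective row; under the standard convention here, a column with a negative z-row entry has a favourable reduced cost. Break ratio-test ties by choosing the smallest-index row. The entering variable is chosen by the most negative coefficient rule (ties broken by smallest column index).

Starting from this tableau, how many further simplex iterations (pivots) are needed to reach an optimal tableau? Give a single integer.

pivot: x4 in, s3 out → z = 148/5
pivot: x2 in, s2 out → z = 989/32
No improving column remains; optimal.

2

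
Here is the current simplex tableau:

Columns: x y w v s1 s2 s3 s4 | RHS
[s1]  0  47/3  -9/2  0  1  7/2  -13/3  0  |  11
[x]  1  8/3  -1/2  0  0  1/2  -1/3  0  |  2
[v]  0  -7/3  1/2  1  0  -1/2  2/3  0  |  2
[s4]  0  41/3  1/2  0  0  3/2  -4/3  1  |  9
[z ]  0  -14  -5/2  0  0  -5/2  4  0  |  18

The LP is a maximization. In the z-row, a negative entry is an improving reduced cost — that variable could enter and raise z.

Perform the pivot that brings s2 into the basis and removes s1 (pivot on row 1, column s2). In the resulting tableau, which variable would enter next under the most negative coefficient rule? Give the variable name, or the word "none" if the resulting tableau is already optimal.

w

Pivot element 7/2. New z-row = old z-row − (-5/2)·(row 1/(7/2)).
Updated z-row coefficients: x: 0, y: -59/21, w: -40/7, v: 0, s1: 5/7, s2: 0, s3: 19/21, s4: 0.
The most negative is -40/7 in column w, so w would enter next.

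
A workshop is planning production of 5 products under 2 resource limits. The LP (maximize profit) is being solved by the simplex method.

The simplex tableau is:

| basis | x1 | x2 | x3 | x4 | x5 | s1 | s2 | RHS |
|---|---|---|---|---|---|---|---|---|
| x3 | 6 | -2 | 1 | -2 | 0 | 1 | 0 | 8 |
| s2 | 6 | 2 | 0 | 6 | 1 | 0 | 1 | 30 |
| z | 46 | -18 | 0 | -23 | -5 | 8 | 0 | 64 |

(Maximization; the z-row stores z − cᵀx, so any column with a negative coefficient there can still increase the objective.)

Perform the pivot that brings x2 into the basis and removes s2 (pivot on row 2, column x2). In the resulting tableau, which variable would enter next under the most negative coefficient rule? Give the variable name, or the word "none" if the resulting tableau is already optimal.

none

Pivot element 2. New z-row = old z-row − (-18)·(row 2/2).
Updated z-row coefficients: x1: 100, x2: 0, x3: 0, x4: 31, x5: 4, s1: 8, s2: 9.
No coefficient is strictly negative; the tableau after this pivot is optimal.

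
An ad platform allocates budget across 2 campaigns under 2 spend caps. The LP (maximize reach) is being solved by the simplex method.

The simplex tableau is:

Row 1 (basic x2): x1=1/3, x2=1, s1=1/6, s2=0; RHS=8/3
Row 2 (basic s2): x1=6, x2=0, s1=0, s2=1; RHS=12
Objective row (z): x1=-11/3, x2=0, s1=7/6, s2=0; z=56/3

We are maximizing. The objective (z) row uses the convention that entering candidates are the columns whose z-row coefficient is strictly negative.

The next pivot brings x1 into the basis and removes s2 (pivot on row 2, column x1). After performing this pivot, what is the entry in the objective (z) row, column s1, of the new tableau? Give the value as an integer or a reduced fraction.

7/6

Pivot element is row 2, column x1: 6.
Normalize row 2: new (row 2, s1) = 0/6 = 0.
z-row ← z-row − (-11/3)·(new row 2): 7/6 − (-11/3)·0 = 7/6.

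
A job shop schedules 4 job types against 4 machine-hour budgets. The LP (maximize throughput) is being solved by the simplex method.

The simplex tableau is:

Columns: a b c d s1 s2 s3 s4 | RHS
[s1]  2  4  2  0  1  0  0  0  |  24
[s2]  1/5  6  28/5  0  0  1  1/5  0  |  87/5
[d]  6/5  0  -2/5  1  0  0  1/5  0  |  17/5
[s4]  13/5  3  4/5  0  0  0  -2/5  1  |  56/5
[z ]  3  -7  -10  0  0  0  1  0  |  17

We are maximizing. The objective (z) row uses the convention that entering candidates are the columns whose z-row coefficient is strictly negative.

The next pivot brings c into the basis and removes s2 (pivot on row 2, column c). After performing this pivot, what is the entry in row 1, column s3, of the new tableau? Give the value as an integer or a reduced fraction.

-1/14

Pivot element is row 2, column c: 28/5.
Normalize row 2: new (row 2, s3) = (1/5)/(28/5) = 1/28.
row 1 ← row 1 − 2·(new row 2): 0 − 2·(1/28) = -1/14.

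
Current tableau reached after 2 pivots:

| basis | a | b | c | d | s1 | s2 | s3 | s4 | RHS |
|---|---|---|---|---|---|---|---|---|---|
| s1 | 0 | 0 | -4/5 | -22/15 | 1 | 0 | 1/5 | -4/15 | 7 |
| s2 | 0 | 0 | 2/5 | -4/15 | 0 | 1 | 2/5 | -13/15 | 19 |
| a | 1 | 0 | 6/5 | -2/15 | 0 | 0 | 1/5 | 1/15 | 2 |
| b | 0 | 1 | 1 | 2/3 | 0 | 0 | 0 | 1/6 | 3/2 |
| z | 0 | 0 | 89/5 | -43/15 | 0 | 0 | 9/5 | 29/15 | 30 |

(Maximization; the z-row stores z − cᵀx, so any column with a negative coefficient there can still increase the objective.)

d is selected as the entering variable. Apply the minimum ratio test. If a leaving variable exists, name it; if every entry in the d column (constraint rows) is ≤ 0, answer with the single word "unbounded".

b

Ratios: row 1 (s1): entry -22/15 ≤ 0, skip; row 2 (s2): entry -4/15 ≤ 0, skip; row 3 (a): entry -2/15 ≤ 0, skip; row 4 (b): (3/2)/(2/3) = 9/4.
Minimum ratio is in the b row, so b leaves.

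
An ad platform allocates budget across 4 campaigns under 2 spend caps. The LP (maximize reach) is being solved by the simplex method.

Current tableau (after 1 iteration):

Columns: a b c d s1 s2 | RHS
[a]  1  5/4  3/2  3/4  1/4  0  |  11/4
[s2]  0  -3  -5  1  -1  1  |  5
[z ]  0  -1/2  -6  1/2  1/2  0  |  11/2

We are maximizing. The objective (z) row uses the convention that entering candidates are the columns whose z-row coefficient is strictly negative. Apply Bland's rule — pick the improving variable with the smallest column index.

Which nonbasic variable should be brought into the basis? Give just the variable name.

Objective-row coefficients: a: 0, b: -1/2, c: -6, d: 1/2, s1: 1/2, s2: 0.
Improving columns: b, c. Bland's rule picks the smallest column index → b.

b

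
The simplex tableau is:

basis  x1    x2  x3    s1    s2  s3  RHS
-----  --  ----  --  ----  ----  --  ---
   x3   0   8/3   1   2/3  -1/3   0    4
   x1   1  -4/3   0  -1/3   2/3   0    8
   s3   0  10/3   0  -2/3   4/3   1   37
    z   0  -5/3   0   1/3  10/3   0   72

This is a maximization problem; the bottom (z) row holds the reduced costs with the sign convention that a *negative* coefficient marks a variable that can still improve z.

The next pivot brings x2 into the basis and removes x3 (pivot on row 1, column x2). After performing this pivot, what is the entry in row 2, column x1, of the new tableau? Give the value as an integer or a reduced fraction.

1

Pivot element is row 1, column x2: 8/3.
Normalize row 1: new (row 1, x1) = 0/(8/3) = 0.
row 2 ← row 2 − (-4/3)·(new row 1): 1 − (-4/3)·0 = 1.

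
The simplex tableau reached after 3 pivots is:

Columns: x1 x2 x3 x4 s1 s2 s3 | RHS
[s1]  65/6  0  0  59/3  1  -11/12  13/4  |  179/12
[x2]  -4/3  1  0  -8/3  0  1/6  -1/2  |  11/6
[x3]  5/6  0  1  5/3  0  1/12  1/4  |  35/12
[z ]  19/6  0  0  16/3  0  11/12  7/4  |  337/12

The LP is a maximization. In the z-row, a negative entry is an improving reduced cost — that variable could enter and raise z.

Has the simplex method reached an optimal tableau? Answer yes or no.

No objective-row coefficient is strictly negative, so no entering variable exists; the tableau is optimal.

yes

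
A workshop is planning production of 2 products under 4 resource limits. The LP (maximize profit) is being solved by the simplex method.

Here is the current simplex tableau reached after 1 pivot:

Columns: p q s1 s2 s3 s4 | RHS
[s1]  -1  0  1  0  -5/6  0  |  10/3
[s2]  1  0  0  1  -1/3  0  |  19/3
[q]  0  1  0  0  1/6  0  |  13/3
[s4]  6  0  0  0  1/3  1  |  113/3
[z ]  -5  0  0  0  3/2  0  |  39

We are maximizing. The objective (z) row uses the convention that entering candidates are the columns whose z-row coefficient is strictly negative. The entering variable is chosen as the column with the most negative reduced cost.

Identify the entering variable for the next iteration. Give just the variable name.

p

Objective-row coefficients: p: -5, q: 0, s1: 0, s2: 0, s3: 3/2, s4: 0.
The most negative is -5 in column p, so p enters.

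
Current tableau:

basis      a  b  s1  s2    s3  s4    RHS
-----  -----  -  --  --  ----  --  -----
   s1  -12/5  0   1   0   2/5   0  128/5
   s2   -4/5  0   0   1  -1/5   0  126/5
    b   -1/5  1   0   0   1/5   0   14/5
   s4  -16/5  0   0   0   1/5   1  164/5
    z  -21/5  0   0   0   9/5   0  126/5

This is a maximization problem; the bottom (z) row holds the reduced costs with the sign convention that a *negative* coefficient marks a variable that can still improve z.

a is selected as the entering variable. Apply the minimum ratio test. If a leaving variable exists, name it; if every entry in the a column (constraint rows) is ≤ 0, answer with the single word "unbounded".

unbounded

a-column entries: row 1: -12/5, row 2: -4/5, row 3: -1/5, row 4: -16/5. All ≤ 0, so a can increase without bound; the LP is unbounded in this direction.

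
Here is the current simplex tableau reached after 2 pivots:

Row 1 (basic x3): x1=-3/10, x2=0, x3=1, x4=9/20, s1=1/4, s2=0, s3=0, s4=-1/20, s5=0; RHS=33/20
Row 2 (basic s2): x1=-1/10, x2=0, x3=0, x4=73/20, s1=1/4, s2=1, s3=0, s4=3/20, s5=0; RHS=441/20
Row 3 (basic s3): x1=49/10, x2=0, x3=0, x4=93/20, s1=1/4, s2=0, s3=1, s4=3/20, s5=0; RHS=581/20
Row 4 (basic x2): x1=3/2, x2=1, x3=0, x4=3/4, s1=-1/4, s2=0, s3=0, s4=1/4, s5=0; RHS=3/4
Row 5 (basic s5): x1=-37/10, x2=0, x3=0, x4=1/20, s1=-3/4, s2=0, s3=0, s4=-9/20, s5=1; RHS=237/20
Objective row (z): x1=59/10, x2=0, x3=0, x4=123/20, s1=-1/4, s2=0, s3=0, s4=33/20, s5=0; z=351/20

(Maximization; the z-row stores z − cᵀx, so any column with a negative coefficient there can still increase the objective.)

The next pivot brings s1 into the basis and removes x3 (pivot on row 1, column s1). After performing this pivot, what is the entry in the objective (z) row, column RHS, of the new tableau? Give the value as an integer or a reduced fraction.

Pivot element is row 1, column s1: 1/4.
Normalize row 1: new (row 1, RHS) = (33/20)/(1/4) = 33/5.
z-row ← z-row − (-1/4)·(new row 1): 351/20 − (-1/4)·(33/5) = 96/5.

96/5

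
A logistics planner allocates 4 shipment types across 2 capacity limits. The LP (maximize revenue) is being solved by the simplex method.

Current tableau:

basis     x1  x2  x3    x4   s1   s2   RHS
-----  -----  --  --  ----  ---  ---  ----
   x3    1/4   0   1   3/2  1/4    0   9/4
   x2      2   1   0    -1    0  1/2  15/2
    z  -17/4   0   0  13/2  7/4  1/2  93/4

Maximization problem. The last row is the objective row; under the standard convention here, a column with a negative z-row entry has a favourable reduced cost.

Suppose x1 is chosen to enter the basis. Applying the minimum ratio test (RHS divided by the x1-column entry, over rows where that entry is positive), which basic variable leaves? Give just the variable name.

x2

Ratios: row 1 (x3): (9/4)/(1/4) = 9; row 2 (x2): (15/2)/2 = 15/4.
Minimum ratio 15/4 is in the x2 row, so x2 leaves.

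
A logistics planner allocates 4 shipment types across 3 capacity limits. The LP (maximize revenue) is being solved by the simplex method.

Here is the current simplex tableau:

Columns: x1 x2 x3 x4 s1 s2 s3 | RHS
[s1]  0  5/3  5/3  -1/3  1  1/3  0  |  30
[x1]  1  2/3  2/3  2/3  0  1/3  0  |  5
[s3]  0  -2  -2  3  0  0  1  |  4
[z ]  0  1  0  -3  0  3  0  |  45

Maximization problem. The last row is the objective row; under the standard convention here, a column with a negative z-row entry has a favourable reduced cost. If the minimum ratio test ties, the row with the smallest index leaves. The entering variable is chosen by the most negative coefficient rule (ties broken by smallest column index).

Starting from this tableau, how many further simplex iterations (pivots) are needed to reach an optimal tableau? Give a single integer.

2

pivot: x4 in, s3 out → z = 49
pivot: x3 in, x1 out → z = 282/5
No improving column remains; optimal.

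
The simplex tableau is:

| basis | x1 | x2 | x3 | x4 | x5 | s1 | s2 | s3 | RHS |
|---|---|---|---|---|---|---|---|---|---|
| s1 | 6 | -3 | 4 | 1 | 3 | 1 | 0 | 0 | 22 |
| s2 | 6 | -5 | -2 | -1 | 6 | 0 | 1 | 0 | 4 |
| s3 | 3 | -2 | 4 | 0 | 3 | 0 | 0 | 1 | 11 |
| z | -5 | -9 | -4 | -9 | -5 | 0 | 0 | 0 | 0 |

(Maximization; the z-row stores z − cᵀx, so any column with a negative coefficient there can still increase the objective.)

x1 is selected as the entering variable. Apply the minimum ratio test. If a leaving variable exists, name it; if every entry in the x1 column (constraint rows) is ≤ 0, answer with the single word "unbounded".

s2

Ratios: row 1 (s1): 22/6 = 11/3; row 2 (s2): 4/6 = 2/3; row 3 (s3): 11/3 = 11/3.
Minimum ratio is in the s2 row, so s2 leaves.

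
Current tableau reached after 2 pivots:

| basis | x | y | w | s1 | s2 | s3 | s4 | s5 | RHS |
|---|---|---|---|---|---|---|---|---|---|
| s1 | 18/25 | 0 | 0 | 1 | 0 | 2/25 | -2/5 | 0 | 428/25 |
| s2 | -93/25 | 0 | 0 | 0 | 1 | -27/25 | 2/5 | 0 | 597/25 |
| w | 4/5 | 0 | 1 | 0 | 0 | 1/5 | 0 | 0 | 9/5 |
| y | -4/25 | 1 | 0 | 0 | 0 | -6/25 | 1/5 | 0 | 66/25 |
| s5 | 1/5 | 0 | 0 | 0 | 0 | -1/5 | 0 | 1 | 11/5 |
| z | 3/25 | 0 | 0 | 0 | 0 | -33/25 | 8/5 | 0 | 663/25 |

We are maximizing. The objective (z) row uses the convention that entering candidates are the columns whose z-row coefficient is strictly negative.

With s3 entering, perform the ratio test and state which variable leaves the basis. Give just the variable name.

Ratios: row 1 (s1): (428/25)/(2/25) = 214; row 2 (s2): entry -27/25 ≤ 0, skip; row 3 (w): (9/5)/(1/5) = 9; row 4 (y): entry -6/25 ≤ 0, skip; row 5 (s5): entry -1/5 ≤ 0, skip.
Minimum ratio 9 is in the w row, so w leaves.

w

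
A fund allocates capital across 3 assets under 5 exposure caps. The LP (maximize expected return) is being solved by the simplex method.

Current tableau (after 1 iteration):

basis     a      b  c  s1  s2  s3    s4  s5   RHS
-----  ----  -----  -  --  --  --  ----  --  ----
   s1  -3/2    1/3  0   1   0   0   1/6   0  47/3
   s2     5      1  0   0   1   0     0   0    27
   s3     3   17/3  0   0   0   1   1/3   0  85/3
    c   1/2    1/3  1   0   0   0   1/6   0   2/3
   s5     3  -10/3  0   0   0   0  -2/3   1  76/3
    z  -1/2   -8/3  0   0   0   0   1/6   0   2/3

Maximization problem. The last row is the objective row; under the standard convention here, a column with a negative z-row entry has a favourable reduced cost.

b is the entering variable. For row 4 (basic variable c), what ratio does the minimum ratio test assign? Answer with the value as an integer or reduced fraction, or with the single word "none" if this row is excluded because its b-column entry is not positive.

2

Ratio = RHS / (b entry) = (2/3) / (1/3) = 2.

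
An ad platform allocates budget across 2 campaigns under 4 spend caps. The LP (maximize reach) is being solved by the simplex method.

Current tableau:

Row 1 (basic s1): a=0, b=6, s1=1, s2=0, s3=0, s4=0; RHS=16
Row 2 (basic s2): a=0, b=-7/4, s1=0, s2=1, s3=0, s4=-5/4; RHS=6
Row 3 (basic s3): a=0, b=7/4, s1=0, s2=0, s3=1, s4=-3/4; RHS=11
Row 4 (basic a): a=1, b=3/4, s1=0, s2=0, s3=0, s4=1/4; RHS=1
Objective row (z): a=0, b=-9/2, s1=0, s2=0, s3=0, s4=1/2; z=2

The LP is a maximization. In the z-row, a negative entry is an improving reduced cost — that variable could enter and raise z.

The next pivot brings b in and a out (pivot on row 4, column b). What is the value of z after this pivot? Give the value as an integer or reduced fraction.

Minimum ratio for b: 1/(3/4) = 4/3.
z changes by −(z-row coeff of b)·ratio = −(-9/2)·(4/3) = 6.
New z = 2 + 6 = 8.

8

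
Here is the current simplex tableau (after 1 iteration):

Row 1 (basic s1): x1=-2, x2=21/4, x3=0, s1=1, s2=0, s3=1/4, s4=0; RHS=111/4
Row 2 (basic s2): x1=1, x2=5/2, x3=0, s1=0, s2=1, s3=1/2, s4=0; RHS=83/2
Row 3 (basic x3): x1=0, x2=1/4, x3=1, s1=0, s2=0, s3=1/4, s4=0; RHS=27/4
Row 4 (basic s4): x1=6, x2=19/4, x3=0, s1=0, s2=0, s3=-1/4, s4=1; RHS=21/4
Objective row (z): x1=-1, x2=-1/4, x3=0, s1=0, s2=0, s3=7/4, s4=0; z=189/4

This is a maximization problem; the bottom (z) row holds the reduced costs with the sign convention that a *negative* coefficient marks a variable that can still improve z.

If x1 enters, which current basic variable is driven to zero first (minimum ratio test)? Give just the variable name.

s4

Ratios: row 1 (s1): entry -2 ≤ 0, skip; row 2 (s2): (83/2)/1 = 83/2; row 3 (x3): entry 0 ≤ 0, skip; row 4 (s4): (21/4)/6 = 7/8.
Minimum ratio 7/8 is in the s4 row, so s4 leaves.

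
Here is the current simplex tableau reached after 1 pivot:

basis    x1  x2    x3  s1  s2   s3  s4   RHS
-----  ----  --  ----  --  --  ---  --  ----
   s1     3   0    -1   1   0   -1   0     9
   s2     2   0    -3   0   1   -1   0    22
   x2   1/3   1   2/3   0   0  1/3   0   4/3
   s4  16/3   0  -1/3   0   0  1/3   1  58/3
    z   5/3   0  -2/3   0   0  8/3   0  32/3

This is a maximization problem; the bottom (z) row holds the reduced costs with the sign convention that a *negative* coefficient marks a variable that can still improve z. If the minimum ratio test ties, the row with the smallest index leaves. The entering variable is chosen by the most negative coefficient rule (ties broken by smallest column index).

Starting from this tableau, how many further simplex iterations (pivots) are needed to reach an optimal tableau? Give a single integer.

1

pivot: x3 in, x2 out → z = 12
No improving column remains; optimal.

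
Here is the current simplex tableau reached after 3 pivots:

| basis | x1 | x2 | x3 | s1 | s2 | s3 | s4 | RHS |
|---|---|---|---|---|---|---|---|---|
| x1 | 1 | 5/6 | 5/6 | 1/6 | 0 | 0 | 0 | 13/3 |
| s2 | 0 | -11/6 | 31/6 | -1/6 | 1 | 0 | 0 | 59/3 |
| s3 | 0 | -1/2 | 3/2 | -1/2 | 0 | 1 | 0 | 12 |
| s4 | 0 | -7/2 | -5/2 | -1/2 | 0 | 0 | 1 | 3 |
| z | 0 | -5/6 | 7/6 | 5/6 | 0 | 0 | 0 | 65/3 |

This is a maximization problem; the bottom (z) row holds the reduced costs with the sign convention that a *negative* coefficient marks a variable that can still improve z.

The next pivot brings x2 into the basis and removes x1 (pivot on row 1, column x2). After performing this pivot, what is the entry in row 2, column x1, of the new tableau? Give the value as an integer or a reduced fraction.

11/5

Pivot element is row 1, column x2: 5/6.
Normalize row 1: new (row 1, x1) = 1/(5/6) = 6/5.
row 2 ← row 2 − (-11/6)·(new row 1): 0 − (-11/6)·(6/5) = 11/5.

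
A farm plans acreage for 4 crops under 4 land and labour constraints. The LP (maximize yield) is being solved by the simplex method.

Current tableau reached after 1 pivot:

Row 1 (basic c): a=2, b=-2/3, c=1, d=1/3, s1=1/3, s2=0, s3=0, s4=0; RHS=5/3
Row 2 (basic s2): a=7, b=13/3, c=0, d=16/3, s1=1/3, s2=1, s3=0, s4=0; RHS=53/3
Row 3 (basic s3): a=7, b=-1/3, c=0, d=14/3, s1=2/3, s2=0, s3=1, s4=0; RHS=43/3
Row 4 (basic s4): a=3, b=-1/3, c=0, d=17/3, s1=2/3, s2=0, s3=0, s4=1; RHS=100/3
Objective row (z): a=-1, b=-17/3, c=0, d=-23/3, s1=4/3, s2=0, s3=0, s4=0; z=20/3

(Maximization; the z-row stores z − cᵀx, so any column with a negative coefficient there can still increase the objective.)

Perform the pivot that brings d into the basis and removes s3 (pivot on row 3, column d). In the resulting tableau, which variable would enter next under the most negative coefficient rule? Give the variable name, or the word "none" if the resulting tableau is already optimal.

Pivot element 14/3. New z-row = old z-row − (-23/3)·(row 3/(14/3)).
Updated z-row coefficients: a: 21/2, b: -87/14, c: 0, d: 0, s1: 17/7, s2: 0, s3: 23/14, s4: 0.
The most negative is -87/14 in column b, so b would enter next.

b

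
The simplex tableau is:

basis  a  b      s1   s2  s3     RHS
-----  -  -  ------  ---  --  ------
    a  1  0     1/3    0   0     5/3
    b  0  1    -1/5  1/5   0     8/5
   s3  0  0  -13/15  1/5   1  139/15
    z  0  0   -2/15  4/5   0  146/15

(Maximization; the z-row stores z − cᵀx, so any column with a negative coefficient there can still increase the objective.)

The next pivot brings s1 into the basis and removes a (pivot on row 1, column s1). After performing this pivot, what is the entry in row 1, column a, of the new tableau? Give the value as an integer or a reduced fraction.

Pivot element is row 1, column s1: 1/3.
Normalize row 1: new (row 1, a) = 1/(1/3) = 3.
Row 1 is the pivot row, so the entry is 3.

3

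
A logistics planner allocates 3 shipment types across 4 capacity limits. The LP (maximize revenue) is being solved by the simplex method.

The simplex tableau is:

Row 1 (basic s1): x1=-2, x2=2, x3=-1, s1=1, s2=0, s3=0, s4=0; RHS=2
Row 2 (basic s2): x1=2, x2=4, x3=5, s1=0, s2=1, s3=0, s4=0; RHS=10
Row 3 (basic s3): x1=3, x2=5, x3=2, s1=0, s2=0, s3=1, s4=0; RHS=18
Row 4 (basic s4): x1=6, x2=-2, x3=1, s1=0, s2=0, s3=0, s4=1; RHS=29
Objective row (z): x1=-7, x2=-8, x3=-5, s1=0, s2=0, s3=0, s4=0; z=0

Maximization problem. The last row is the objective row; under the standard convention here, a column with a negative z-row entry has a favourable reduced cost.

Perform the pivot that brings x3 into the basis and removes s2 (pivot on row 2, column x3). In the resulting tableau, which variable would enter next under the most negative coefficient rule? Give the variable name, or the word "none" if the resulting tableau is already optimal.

x1

Pivot element 5. New z-row = old z-row − (-5)·(row 2/5).
Updated z-row coefficients: x1: -5, x2: -4, x3: 0, s1: 0, s2: 1, s3: 0, s4: 0.
The most negative is -5 in column x1, so x1 would enter next.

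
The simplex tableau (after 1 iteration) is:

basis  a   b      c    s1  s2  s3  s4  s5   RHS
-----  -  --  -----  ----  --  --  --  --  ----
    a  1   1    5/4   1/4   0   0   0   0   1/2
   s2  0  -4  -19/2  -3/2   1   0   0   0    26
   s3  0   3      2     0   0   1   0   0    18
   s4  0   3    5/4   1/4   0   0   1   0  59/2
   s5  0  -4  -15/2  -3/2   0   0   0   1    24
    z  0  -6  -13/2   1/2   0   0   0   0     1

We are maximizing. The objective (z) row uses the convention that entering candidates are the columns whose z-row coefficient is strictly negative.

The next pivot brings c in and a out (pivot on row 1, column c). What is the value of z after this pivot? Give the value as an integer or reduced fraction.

18/5

Minimum ratio for c: (1/2)/(5/4) = 2/5.
z changes by −(z-row coeff of c)·ratio = −(-13/2)·(2/5) = 13/5.
New z = 1 + (13/5) = 18/5.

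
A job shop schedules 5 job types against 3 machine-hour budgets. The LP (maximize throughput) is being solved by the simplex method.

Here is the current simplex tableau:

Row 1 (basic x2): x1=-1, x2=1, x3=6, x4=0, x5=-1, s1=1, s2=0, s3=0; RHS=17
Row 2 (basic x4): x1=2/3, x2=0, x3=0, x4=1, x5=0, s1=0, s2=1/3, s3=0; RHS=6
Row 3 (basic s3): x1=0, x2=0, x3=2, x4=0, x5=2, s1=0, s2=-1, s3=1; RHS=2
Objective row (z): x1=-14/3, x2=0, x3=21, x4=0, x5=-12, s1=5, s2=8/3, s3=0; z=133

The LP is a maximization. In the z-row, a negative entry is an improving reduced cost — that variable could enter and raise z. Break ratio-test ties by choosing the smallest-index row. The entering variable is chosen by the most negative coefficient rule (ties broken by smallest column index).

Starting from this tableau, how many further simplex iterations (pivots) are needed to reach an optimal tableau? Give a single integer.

pivot: x5 in, s3 out → z = 145
pivot: x1 in, x4 out → z = 187
pivot: s2 in, x1 out → z = 205
No improving column remains; optimal.

3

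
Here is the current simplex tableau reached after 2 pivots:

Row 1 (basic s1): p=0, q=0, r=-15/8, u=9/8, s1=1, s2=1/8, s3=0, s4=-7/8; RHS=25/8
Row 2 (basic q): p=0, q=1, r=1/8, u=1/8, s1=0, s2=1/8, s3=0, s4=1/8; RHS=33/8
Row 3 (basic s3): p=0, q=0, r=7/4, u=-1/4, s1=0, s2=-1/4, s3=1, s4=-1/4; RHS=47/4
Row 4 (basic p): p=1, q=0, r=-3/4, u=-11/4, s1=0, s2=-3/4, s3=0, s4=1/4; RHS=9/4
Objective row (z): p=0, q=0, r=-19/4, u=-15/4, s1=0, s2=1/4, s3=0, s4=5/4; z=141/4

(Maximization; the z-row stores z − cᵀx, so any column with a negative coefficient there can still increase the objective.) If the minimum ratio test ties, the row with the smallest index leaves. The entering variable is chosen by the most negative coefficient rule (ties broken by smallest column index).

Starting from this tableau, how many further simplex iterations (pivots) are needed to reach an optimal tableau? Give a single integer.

pivot: r in, s3 out → z = 470/7
pivot: u in, s1 out → z = 445/3
pivot: s4 in, q out → z = 159
No improving column remains; optimal.

3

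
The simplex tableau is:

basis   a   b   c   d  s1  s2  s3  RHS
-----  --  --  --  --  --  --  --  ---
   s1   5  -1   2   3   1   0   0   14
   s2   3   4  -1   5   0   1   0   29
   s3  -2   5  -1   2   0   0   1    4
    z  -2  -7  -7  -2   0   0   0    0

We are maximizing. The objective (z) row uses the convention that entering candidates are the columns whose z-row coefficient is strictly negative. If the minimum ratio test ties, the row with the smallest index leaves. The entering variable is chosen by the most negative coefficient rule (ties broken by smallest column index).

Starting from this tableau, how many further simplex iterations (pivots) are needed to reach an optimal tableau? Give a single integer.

2

pivot: b in, s3 out → z = 28/5
pivot: c in, s1 out → z = 224/3
No improving column remains; optimal.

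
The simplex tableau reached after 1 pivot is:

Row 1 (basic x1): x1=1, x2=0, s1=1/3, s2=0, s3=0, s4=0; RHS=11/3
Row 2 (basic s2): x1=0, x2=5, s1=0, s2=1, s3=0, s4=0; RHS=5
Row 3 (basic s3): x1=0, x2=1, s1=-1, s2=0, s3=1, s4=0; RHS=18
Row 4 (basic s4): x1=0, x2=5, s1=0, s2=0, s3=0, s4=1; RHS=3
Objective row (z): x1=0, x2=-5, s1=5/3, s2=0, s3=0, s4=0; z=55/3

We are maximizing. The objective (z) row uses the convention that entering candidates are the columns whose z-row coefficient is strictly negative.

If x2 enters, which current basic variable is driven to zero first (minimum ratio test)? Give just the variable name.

Ratios: row 1 (x1): entry 0 ≤ 0, skip; row 2 (s2): 5/5 = 1; row 3 (s3): 18/1 = 18; row 4 (s4): 3/5 = 3/5.
Minimum ratio 3/5 is in the s4 row, so s4 leaves.

s4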